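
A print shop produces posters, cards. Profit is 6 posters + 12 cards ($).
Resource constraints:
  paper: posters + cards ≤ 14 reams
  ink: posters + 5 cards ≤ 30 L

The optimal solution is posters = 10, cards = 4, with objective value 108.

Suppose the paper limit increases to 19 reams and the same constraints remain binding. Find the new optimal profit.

Check each constraint at x*: paper 14/14 (tight); ink 30/30 (tight).
Dual feasibility on the basic columns requires 1·y_paper + 1·y_ink = 6, 1·y_paper + 5·y_ink = 12.
Solving: y_paper = 4.5, y_ink = 1.5.
Δz = y_paper·Δb = 4.5 × (5) = 22.5, so new z* = 108 + 22.5 = 130.5.

130.5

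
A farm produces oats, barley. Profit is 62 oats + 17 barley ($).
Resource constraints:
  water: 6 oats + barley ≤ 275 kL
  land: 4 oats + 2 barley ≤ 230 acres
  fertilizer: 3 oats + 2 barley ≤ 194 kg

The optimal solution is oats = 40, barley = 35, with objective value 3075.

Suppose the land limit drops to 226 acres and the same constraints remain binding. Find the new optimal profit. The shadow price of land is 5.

Δb = -4, so new z* = 3075 + (5)·(-4) = 3075 − 20 = 3055.

3055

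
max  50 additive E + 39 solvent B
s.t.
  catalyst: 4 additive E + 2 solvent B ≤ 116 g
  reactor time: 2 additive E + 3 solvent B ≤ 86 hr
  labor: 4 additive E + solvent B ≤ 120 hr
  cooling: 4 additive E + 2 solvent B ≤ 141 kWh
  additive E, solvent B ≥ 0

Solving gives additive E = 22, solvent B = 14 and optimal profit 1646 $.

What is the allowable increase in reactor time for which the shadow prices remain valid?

88

Binding constraints: catalyst, reactor time. The basis is B = [[4,2],[2,3]] with det 8.
Per unit increase in reactor time, x* moves by d = (-0.25, 0.5).
The basis stays optimal until additive E reaches 0; allowable increase = 88 hr.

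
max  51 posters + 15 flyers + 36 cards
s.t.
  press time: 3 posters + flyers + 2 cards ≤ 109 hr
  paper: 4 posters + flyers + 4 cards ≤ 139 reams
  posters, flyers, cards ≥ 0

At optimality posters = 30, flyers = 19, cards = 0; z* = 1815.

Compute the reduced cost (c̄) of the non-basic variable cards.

-6

At the optimum: press time uses 109 of 109 (binding); paper uses 139 of 139 (binding).
From A_Bᵀ y = c: 3·y_press time + 4·y_paper = 51; 1·y_press time + 1·y_paper = 15.
→ y_press time = 9 and y_paper = 6.
Reduced cost of cards: c₃ − yᵀa₃ = 36 − (9·2 + 6·4) = 36 − 42 = -6.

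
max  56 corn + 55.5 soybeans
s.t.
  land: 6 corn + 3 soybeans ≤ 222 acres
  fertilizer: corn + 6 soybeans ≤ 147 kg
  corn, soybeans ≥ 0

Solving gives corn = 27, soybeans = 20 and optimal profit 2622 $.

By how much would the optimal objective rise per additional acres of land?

8.5

Check each constraint at x*: land 222/222 (tight); fertilizer 147/147 (tight).
Dual feasibility on the basic columns requires 6·y_land + 1·y_fertilizer = 56, 3·y_land + 6·y_fertilizer = 55.5.
This yields shadow prices y_land = 8.5, y_fertilizer = 5.
Shadow price of land = 8.5.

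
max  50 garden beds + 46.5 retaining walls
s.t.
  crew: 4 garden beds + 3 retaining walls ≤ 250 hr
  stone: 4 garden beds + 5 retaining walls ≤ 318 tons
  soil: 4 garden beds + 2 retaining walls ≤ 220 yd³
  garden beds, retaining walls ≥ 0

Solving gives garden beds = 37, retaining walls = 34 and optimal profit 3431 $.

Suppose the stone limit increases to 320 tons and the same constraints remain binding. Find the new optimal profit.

Binding: crew and stone. Non-binding: soil (4 unused).
Since soil is not tight, its dual is 0.
The binding rows give the dual system: 4·y_crew + 4·y_stone = 50 and 3·y_crew + 5·y_stone = 46.5.
→ y_crew = 8 and y_stone = 4.5.
Δz = y_stone·Δb = 4.5 × (2) = 9, so new z* = 3431 + 9 = 3440.

3440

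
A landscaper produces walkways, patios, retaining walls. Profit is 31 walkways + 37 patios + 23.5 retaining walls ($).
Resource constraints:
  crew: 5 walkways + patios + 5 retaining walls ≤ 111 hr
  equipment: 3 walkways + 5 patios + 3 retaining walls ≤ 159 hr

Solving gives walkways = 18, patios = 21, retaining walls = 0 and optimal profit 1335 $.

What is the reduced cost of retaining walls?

-7.5

Check each constraint at x*: crew 111/111 (tight); equipment 159/159 (tight).
The binding rows give the dual system: 5·y_crew + 3·y_equipment = 31 and 1·y_crew + 5·y_equipment = 37.
This yields shadow prices y_crew = 2, y_equipment = 7.
Reduced cost of retaining walls: c₃ − yᵀa₃ = 23.5 − (2·5 + 7·3) = 23.5 − 31 = -7.5.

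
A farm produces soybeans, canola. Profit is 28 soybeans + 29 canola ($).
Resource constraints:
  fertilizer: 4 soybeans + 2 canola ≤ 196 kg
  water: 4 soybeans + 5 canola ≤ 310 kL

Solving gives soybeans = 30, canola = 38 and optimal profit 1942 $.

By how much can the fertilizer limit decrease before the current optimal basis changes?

Binding constraints: fertilizer, water. The basis is B = [[4,2],[4,5]] with det 12.
Per unit decrease in fertilizer, x* moves by d = (-0.4167, 0.3333).
The basis stays optimal until soybeans reaches 0; allowable decrease = 72 kg.

72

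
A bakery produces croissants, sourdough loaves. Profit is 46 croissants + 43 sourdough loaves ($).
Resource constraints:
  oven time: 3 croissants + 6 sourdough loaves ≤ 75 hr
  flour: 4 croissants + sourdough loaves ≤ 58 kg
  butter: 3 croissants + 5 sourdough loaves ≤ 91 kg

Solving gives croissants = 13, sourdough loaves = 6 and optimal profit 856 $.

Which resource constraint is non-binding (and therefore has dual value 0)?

oven time: 75/75 (binding)
flour: 58/58 (binding)
butter: 69/91 (slack 22)
By complementary slackness, a constraint with positive slack has shadow price 0 → butter.

butter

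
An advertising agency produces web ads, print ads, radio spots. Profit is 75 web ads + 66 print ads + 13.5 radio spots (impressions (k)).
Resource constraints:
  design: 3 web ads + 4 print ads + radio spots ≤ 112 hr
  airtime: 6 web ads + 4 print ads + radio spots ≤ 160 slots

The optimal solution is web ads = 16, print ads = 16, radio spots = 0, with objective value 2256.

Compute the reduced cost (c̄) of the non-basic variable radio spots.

Both design and airtime are binding at x*.
Dual feasibility on the basic columns requires 3·y_design + 6·y_airtime = 75, 4·y_design + 4·y_airtime = 66.
Solving: y_design = 8, y_airtime = 8.5.
Reduced cost of radio spots: c₃ − yᵀa₃ = 13.5 − (8·1 + 8.5·1) = 13.5 − 16.5 = -3.

-3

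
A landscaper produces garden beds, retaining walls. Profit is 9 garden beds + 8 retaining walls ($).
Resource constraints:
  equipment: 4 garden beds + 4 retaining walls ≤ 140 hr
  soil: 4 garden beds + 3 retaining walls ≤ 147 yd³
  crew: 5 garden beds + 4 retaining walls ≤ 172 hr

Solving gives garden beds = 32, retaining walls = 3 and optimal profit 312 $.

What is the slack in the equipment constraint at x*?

0

equipment used = 4·32 + 4·3 = 140; slack = 140 − 140 = 0.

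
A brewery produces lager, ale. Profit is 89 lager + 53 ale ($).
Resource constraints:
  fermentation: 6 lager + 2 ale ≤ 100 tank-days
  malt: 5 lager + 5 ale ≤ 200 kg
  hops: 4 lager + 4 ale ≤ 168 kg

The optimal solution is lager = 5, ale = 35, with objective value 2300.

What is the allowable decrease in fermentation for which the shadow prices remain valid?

Binding constraints: fermentation, malt. The basis is B = [[6,2],[5,5]] with det 20.
Per unit decrease in fermentation, x* moves by d = (-0.25, 0.25).
The basis stays optimal until lager reaches 0; allowable decrease = 20 tank-days.

20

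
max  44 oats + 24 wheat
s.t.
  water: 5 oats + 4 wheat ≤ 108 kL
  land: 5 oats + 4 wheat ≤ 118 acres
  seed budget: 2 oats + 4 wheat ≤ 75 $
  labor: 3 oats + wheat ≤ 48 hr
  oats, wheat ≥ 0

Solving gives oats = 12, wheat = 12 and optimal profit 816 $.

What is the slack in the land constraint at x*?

10

land used = 5·12 + 4·12 = 108; slack = 118 − 108 = 10.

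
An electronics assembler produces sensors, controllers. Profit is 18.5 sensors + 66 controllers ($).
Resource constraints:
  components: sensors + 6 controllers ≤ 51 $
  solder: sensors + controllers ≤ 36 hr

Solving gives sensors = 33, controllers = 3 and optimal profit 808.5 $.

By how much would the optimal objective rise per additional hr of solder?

9

At the optimum: components uses 51 of 51 (binding); solder uses 36 of 36 (binding).
From A_Bᵀ y = c: 1·y_components + 1·y_solder = 18.5; 6·y_components + 1·y_solder = 66.
This yields shadow prices y_components = 9.5, y_solder = 9.
Shadow price of solder = 9.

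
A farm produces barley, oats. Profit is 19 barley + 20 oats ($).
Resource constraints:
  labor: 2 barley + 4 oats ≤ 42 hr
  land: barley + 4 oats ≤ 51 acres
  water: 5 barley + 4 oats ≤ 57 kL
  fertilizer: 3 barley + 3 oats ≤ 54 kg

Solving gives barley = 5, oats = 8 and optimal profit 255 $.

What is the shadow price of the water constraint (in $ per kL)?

At the optimum: labor uses 42 of 42 (binding); land uses 37 of 51 (slack = 14); water uses 57 of 57 (binding); fertilizer uses 39 of 54 (slack = 15).
Since land, fertilizer are not tight, their duals are 0.
From A_Bᵀ y = c: 2·y_labor + 5·y_water = 19; 4·y_labor + 4·y_water = 20.
→ y_labor = 2 and y_water = 3.
Shadow price of water = 3.

3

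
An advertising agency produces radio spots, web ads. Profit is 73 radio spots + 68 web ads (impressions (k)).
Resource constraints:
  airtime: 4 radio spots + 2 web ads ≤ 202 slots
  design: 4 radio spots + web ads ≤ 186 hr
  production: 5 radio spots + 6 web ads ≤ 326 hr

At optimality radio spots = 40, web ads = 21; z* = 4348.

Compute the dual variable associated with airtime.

Binding: airtime and production. Non-binding: design (5 unused).
Slack constraints have shadow price 0 (complementary slackness).
The binding rows give the dual system: 4·y_airtime + 5·y_production = 73 and 2·y_airtime + 6·y_production = 68.
Solving: y_airtime = 7, y_production = 9.
Shadow price of airtime = 7.

7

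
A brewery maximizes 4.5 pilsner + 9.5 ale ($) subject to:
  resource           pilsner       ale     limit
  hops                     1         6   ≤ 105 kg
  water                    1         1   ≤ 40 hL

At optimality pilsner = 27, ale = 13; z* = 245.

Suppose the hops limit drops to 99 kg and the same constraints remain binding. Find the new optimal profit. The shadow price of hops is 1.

Δb = -6, so new z* = 245 + (1)·(-6) = 245 − 6 = 239.

239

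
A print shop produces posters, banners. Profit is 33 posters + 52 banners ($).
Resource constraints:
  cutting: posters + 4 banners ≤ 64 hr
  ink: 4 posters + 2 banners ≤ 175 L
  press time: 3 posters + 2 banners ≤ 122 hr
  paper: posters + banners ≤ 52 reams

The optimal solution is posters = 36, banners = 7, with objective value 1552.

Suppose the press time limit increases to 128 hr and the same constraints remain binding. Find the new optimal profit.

Binding: cutting and press time. Non-binding: ink (17 unused), paper (9 unused).
Since ink, paper are not tight, their duals are 0.
The binding rows give the dual system: 1·y_cutting + 3·y_press time = 33 and 4·y_cutting + 2·y_press time = 52.
This yields shadow prices y_cutting = 9, y_press time = 8.
Δz = y_press time·Δb = 8 × (6) = 48, so new z* = 1552 + 48 = 1600.

1600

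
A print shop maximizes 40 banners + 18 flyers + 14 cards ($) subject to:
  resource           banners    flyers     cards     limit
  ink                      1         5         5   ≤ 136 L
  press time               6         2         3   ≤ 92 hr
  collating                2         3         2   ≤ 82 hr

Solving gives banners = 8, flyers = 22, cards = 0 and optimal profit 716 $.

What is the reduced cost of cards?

-8

Check each constraint at x*: ink 118/136 (slack 18); press time 92/92 (tight); collating 82/82 (tight).
Since ink is not tight, its dual is 0.
Dual feasibility on the basic columns requires 6·y_press time + 2·y_collating = 40, 2·y_press time + 3·y_collating = 18.
This yields shadow prices y_press time = 6, y_collating = 2.
Reduced cost of cards: c₃ − yᵀa₃ = 14 − (6·3 + 2·2) = 14 − 22 = -8.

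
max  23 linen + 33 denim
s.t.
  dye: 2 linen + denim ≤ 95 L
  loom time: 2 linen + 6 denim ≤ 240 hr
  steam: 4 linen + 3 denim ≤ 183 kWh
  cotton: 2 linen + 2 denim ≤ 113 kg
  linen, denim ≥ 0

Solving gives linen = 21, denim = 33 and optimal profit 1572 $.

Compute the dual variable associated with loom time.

Binding: loom time and steam. Non-binding: dye (20 unused), cotton (5 unused).
Since dye, cotton are not tight, their duals are 0.
From A_Bᵀ y = c: 2·y_loom time + 4·y_steam = 23; 6·y_loom time + 3·y_steam = 33.
Solving: y_loom time = 3.5, y_steam = 4.
Shadow price of loom time = 3.5.

3.5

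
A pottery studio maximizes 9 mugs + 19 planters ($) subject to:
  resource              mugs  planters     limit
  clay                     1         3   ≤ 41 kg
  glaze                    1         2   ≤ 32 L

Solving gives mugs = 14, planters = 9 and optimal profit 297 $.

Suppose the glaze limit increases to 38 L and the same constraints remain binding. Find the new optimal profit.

345

Both clay and glaze are binding at x*.
The binding rows give the dual system: 1·y_clay + 1·y_glaze = 9 and 3·y_clay + 2·y_glaze = 19.
→ y_clay = 1 and y_glaze = 8.
Δz = y_glaze·Δb = 8 × (6) = 48, so new z* = 297 + 48 = 345.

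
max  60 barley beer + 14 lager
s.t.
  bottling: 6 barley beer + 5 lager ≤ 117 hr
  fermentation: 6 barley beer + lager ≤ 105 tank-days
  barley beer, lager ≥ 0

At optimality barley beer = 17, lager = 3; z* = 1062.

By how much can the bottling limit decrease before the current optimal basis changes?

Binding constraints: bottling, fermentation. The basis is B = [[6,5],[6,1]] with det -24.
Per unit decrease in bottling, x* moves by d = (0.0417, -0.25).
The basis stays optimal until lager reaches 0; allowable decrease = 12 hr.

12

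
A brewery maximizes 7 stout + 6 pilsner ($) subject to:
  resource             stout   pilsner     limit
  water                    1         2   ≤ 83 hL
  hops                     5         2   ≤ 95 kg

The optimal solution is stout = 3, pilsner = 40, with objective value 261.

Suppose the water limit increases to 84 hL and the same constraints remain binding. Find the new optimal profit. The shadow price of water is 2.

263

Δb = 1, so new z* = 261 + (2)·(1) = 261 + 2 = 263.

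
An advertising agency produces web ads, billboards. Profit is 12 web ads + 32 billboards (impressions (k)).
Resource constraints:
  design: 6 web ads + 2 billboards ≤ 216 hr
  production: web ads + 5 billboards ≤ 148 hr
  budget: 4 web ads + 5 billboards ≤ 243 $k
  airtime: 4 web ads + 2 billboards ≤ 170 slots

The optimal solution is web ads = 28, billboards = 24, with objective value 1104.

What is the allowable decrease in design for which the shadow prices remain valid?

156.8

Binding constraints: design, production. The basis is B = [[6,2],[1,5]] with det 28.
Per unit decrease in design, x* moves by d = (-0.1786, 0.0357).
The basis stays optimal until web ads reaches 0; allowable decrease = 156.8 hr.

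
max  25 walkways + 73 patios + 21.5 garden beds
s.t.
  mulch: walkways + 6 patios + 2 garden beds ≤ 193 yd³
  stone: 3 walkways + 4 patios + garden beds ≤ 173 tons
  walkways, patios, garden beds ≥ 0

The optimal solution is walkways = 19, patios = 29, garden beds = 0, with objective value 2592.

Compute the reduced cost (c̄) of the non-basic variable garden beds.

-1

Both mulch and stone are binding at x*.
From A_Bᵀ y = c: 1·y_mulch + 3·y_stone = 25; 6·y_mulch + 4·y_stone = 73.
→ y_mulch = 8.5 and y_stone = 5.5.
Reduced cost of garden beds: c₃ − yᵀa₃ = 21.5 − (8.5·2 + 5.5·1) = 21.5 − 22.5 = -1.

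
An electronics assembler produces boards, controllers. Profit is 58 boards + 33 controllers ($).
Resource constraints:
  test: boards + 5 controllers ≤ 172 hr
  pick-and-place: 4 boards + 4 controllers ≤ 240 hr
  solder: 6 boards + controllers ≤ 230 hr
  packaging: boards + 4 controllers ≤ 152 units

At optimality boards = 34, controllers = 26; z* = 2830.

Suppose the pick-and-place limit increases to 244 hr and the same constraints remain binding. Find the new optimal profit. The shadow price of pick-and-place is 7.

Δb = 4, so new z* = 2830 + (7)·(4) = 2830 + 28 = 2858.

2858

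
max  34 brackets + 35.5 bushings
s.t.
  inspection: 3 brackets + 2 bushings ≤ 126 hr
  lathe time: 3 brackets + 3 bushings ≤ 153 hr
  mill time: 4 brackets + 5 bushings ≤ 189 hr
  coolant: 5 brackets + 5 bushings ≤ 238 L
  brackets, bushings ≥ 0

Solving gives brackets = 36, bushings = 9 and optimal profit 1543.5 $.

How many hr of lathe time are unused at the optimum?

18

lathe time used = 3·36 + 3·9 = 135; slack = 153 − 135 = 18.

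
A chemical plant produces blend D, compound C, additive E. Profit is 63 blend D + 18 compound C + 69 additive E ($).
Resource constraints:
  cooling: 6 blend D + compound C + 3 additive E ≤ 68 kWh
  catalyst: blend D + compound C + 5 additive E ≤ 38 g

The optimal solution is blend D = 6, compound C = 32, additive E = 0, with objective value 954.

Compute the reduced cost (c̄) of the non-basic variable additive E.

Check each constraint at x*: cooling 68/68 (tight); catalyst 38/38 (tight).
From A_Bᵀ y = c: 6·y_cooling + 1·y_catalyst = 63; 1·y_cooling + 1·y_catalyst = 18.
→ y_cooling = 9 and y_catalyst = 9.
Reduced cost of additive E: c₃ − yᵀa₃ = 69 − (9·3 + 9·5) = 69 − 72 = -3.

-3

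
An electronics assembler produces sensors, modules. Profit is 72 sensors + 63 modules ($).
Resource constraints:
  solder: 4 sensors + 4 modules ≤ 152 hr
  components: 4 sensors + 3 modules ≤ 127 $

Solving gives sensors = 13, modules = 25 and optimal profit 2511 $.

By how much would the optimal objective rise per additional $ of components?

9

At the optimum: solder uses 152 of 152 (binding); components uses 127 of 127 (binding).
The binding rows give the dual system: 4·y_solder + 4·y_components = 72 and 4·y_solder + 3·y_components = 63.
This yields shadow prices y_solder = 9, y_components = 9.
Shadow price of components = 9.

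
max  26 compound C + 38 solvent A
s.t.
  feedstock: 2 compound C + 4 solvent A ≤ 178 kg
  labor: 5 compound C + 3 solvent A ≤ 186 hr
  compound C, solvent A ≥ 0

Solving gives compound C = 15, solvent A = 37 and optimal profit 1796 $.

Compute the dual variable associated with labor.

2

At the optimum: feedstock uses 178 of 178 (binding); labor uses 186 of 186 (binding).
From A_Bᵀ y = c: 2·y_feedstock + 5·y_labor = 26; 4·y_feedstock + 3·y_labor = 38.
Solving: y_feedstock = 8, y_labor = 2.
Shadow price of labor = 2.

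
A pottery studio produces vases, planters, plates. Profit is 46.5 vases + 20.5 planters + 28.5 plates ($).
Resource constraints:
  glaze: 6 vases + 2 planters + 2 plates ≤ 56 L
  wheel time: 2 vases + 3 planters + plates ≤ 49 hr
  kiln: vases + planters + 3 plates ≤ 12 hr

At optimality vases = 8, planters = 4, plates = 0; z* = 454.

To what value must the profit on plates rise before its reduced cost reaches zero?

35.5

Check each constraint at x*: glaze 56/56 (tight); wheel time 28/49 (slack 21); kiln 12/12 (tight).
Since wheel time is not tight, its dual is 0.
The binding rows give the dual system: 6·y_glaze + 1·y_kiln = 46.5 and 2·y_glaze + 1·y_kiln = 20.5.
Solving: y_glaze = 6.5, y_kiln = 7.5.
plates enters the basis when its profit ≥ yᵀa₃ = 6.5·2 + 7.5·3 = 35.5.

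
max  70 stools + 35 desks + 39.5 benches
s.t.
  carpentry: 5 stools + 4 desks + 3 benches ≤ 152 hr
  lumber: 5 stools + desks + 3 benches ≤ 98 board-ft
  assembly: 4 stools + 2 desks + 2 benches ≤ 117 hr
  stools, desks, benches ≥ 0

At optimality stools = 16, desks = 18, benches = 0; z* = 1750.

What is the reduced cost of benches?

-2.5

Check each constraint at x*: carpentry 152/152 (tight); lumber 98/98 (tight); assembly 100/117 (slack 17).
Slack constraints have shadow price 0 (complementary slackness).
Dual feasibility on the basic columns requires 5·y_carpentry + 5·y_lumber = 70, 4·y_carpentry + 1·y_lumber = 35.
Solving: y_carpentry = 7, y_lumber = 7.
Reduced cost of benches: c₃ − yᵀa₃ = 39.5 − (7·3 + 7·3) = 39.5 − 42 = -2.5.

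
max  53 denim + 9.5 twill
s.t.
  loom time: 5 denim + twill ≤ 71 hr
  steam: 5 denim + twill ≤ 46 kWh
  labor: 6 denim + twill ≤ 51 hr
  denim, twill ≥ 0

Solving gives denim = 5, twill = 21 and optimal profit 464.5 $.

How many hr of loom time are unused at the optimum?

loom time used = 5·5 + 1·21 = 46; slack = 71 − 46 = 25.

25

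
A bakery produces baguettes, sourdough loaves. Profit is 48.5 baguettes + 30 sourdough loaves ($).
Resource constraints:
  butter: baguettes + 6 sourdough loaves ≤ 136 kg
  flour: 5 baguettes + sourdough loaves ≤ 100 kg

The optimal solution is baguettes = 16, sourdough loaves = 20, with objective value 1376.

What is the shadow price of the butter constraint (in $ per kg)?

3.5

Check each constraint at x*: butter 136/136 (tight); flour 100/100 (tight).
The binding rows give the dual system: 1·y_butter + 5·y_flour = 48.5 and 6·y_butter + 1·y_flour = 30.
This yields shadow prices y_butter = 3.5, y_flour = 9.
Shadow price of butter = 3.5.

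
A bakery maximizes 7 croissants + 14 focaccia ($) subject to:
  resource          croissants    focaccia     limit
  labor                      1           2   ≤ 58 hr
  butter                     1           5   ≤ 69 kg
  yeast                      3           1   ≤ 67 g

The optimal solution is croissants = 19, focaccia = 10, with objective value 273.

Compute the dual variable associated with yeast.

1.5

At the optimum: labor uses 39 of 58 (slack = 19); butter uses 69 of 69 (binding); yeast uses 67 of 67 (binding).
Since labor is not tight, its dual is 0.
From A_Bᵀ y = c: 1·y_butter + 3·y_yeast = 7; 5·y_butter + 1·y_yeast = 14.
Solving: y_butter = 2.5, y_yeast = 1.5.
Shadow price of yeast = 1.5.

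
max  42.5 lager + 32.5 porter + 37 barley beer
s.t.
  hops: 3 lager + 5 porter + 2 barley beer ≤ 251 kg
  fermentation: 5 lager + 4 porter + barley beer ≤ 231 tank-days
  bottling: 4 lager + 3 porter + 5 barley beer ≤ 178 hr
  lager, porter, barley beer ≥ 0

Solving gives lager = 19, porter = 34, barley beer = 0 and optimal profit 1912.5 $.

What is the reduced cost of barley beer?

-3

Check each constraint at x*: hops 227/251 (slack 24); fermentation 231/231 (tight); bottling 178/178 (tight).
Since hops is not tight, its dual is 0.
From A_Bᵀ y = c: 5·y_fermentation + 4·y_bottling = 42.5; 4·y_fermentation + 3·y_bottling = 32.5.
This yields shadow prices y_fermentation = 2.5, y_bottling = 7.5.
Reduced cost of barley beer: c₃ − yᵀa₃ = 37 − (2.5·1 + 7.5·5) = 37 − 40 = -3.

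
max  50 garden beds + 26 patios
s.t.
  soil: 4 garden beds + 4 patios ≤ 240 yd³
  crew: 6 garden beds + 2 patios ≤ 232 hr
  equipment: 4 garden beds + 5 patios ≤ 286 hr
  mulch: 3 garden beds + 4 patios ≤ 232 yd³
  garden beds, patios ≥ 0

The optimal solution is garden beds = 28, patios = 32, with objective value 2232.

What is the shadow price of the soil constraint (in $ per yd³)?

3.5

Binding: soil and crew. Non-binding: equipment (14 unused), mulch (20 unused).
Slack constraints have shadow price 0 (complementary slackness).
The binding rows give the dual system: 4·y_soil + 6·y_crew = 50 and 4·y_soil + 2·y_crew = 26.
This yields shadow prices y_soil = 3.5, y_crew = 6.
Shadow price of soil = 3.5.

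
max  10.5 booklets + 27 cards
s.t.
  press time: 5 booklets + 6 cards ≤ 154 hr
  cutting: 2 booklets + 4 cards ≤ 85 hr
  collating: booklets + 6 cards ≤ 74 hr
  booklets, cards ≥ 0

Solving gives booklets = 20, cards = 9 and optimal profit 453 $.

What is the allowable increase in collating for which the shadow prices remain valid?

27

Binding constraints: press time, collating. The basis is B = [[5,6],[1,6]] with det 24.
Per unit increase in collating, x* moves by d = (-0.25, 0.2083).
The basis stays optimal until cutting becomes binding; allowable increase = 27 hr.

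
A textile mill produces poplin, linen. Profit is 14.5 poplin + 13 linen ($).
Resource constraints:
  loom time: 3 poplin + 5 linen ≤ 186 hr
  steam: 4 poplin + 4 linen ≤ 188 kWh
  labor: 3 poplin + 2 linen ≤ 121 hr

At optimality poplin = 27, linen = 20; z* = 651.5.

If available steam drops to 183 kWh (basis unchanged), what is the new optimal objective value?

Binding: steam and labor. Non-binding: loom time (5 unused).
Slack constraints have shadow price 0 (complementary slackness).
Dual feasibility on the basic columns requires 4·y_steam + 3·y_labor = 14.5, 4·y_steam + 2·y_labor = 13.
Solving: y_steam = 2.5, y_labor = 1.5.
Δz = y_steam·Δb = 2.5 × (-5) = -12.5, so new z* = 651.5 − 12.5 = 639.

639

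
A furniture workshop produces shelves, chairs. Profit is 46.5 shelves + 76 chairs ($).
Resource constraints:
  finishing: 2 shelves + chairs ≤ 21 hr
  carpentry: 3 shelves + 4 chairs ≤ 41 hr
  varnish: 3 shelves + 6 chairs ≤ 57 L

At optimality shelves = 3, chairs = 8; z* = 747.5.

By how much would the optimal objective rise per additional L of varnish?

Check each constraint at x*: finishing 14/21 (slack 7); carpentry 41/41 (tight); varnish 57/57 (tight).
Slack constraints have shadow price 0 (complementary slackness).
From A_Bᵀ y = c: 3·y_carpentry + 3·y_varnish = 46.5; 4·y_carpentry + 6·y_varnish = 76.
→ y_carpentry = 8.5 and y_varnish = 7.
Shadow price of varnish = 7.

7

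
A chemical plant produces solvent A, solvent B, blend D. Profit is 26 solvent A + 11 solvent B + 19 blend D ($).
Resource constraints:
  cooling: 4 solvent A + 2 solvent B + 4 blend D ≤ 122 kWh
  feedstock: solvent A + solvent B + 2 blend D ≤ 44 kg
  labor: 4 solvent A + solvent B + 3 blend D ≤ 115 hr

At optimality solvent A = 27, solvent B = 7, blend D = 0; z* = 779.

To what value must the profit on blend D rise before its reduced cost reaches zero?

24

Binding: cooling and labor. Non-binding: feedstock (10 unused).
Since feedstock is not tight, its dual is 0.
From A_Bᵀ y = c: 4·y_cooling + 4·y_labor = 26; 2·y_cooling + 1·y_labor = 11.
This yields shadow prices y_cooling = 4.5, y_labor = 2.
blend D enters the basis when its profit ≥ yᵀa₃ = 4.5·4 + 2·3 = 24.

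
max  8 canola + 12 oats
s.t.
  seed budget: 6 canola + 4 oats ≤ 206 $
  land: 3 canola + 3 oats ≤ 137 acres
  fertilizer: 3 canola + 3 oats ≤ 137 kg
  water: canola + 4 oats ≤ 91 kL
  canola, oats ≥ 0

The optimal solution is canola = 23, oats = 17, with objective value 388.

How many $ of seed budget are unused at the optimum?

seed budget used = 6·23 + 4·17 = 206; slack = 206 − 206 = 0.

0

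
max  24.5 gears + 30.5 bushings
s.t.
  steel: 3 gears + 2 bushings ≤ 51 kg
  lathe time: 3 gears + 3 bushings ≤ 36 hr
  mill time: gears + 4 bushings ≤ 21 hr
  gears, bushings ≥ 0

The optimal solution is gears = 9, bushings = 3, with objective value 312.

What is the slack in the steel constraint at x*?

18

steel used = 3·9 + 2·3 = 33; slack = 51 − 33 = 18.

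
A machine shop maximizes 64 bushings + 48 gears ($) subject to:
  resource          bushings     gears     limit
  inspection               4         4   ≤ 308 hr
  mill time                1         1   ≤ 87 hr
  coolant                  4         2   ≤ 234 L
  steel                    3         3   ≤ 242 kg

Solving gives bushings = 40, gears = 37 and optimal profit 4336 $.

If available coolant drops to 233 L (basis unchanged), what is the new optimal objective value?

Check each constraint at x*: inspection 308/308 (tight); mill time 77/87 (slack 10); coolant 234/234 (tight); steel 231/242 (slack 11).
By complementary slackness, y = 0 for the non-binding constraints.
Dual feasibility on the basic columns requires 4·y_inspection + 4·y_coolant = 64, 4·y_inspection + 2·y_coolant = 48.
This yields shadow prices y_inspection = 8, y_coolant = 8.
Δz = y_coolant·Δb = 8 × (-1) = -8, so new z* = 4336 − 8 = 4328.

4328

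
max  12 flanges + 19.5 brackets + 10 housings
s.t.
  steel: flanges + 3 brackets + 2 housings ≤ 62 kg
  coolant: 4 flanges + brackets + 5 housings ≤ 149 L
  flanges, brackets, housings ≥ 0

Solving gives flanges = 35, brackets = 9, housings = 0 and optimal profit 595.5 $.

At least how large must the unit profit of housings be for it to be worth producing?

At the optimum: steel uses 62 of 62 (binding); coolant uses 149 of 149 (binding).
Dual feasibility on the basic columns requires 1·y_steel + 4·y_coolant = 12, 3·y_steel + 1·y_coolant = 19.5.
Solving: y_steel = 6, y_coolant = 1.5.
housings enters the basis when its profit ≥ yᵀa₃ = 6·2 + 1.5·5 = 19.5.

19.5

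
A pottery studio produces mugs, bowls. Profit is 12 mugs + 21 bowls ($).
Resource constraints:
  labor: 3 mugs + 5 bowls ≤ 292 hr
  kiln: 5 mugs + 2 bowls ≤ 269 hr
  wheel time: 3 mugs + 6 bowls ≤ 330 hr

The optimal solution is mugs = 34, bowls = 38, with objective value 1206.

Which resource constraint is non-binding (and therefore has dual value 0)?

labor: 292/292 (binding)
kiln: 246/269 (slack 23)
wheel time: 330/330 (binding)
By complementary slackness, a constraint with positive slack has shadow price 0 → kiln.

kiln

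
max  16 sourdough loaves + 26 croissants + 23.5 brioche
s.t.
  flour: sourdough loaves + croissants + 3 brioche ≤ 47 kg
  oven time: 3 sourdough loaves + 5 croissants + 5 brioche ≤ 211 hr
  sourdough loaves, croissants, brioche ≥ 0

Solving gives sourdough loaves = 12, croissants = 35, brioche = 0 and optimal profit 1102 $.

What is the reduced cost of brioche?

Both flour and oven time are binding at x*.
The binding rows give the dual system: 1·y_flour + 3·y_oven time = 16 and 1·y_flour + 5·y_oven time = 26.
Solving: y_flour = 1, y_oven time = 5.
Reduced cost of brioche: c₃ − yᵀa₃ = 23.5 − (1·3 + 5·5) = 23.5 − 28 = -4.5.

-4.5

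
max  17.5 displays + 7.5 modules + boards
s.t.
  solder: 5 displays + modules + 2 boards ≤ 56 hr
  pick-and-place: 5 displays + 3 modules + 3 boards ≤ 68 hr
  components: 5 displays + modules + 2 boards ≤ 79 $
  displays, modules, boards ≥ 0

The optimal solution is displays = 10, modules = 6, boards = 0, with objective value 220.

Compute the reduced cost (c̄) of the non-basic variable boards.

Binding: solder and pick-and-place. Non-binding: components (23 unused).
By complementary slackness, y = 0 for the non-binding constraint.
Dual feasibility on the basic columns requires 5·y_solder + 5·y_pick-and-place = 17.5, 1·y_solder + 3·y_pick-and-place = 7.5.
→ y_solder = 1.5 and y_pick-and-place = 2.
Reduced cost of boards: c₃ − yᵀa₃ = 1 − (1.5·2 + 2·3) = 1 − 9 = -8.

-8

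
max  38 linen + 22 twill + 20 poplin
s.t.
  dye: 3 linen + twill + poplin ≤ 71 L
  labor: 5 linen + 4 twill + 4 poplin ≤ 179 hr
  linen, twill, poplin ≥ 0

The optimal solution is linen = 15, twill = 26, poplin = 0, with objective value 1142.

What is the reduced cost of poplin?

Check each constraint at x*: dye 71/71 (tight); labor 179/179 (tight).
The binding rows give the dual system: 3·y_dye + 5·y_labor = 38 and 1·y_dye + 4·y_labor = 22.
This yields shadow prices y_dye = 6, y_labor = 4.
Reduced cost of poplin: c₃ − yᵀa₃ = 20 − (6·1 + 4·4) = 20 − 22 = -2.

-2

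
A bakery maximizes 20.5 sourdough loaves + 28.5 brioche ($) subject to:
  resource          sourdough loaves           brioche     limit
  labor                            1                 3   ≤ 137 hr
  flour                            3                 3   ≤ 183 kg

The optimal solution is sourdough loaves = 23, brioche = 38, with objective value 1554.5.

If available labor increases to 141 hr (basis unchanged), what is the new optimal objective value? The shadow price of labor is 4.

1570.5

Δb = 4, so new z* = 1554.5 + (4)·(4) = 1554.5 + 16 = 1570.5.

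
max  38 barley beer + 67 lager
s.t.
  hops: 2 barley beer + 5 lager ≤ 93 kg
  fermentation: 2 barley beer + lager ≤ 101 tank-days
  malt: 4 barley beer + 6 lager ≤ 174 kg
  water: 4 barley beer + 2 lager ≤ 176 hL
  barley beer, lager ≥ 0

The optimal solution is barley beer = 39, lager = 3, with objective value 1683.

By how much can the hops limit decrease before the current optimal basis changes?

Binding constraints: hops, malt. The basis is B = [[2,5],[4,6]] with det -8.
Per unit decrease in hops, x* moves by d = (0.75, -0.5).
The basis stays optimal until lager reaches 0; allowable decrease = 6 kg.

6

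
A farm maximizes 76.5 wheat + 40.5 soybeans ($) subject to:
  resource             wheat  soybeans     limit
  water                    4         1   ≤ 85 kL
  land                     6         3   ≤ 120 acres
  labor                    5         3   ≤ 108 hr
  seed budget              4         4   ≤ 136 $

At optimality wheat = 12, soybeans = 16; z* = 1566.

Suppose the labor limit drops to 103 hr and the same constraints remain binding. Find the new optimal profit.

At the optimum: water uses 64 of 85 (slack = 21); land uses 120 of 120 (binding); labor uses 108 of 108 (binding); seed budget uses 112 of 136 (slack = 24).
By complementary slackness, y = 0 for the non-binding constraints.
From A_Bᵀ y = c: 6·y_land + 5·y_labor = 76.5; 3·y_land + 3·y_labor = 40.5.
This yields shadow prices y_land = 9, y_labor = 4.5.
Δz = y_labor·Δb = 4.5 × (-5) = -22.5, so new z* = 1566 − 22.5 = 1543.5.

1543.5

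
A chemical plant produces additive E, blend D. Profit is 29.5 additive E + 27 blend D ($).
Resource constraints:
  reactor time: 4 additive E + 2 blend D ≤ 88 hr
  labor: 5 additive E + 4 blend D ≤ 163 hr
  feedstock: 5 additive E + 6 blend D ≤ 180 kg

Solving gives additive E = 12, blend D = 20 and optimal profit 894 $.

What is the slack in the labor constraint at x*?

23

labor used = 5·12 + 4·20 = 140; slack = 163 − 140 = 23.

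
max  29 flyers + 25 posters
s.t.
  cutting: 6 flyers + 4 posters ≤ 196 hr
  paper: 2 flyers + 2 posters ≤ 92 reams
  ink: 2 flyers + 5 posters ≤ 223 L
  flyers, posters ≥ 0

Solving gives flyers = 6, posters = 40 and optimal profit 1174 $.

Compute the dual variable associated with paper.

Binding: cutting and paper. Non-binding: ink (11 unused).
By complementary slackness, y = 0 for the non-binding constraint.
Dual feasibility on the basic columns requires 6·y_cutting + 2·y_paper = 29, 4·y_cutting + 2·y_paper = 25.
Solving: y_cutting = 2, y_paper = 8.5.
Shadow price of paper = 8.5.

8.5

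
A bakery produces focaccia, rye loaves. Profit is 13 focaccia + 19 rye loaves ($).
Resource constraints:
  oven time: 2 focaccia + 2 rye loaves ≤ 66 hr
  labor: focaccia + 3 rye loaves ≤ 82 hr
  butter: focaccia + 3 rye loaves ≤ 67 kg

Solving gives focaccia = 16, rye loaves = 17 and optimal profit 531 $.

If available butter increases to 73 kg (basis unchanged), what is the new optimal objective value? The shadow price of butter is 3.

549

Δb = 6, so new z* = 531 + (3)·(6) = 531 + 18 = 549.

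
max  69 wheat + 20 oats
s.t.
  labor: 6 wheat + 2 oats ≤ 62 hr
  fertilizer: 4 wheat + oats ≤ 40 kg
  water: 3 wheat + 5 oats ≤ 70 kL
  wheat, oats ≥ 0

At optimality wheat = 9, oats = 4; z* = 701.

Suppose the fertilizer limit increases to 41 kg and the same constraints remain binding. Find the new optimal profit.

710

At the optimum: labor uses 62 of 62 (binding); fertilizer uses 40 of 40 (binding); water uses 47 of 70 (slack = 23).
By complementary slackness, y = 0 for the non-binding constraint.
From A_Bᵀ y = c: 6·y_labor + 4·y_fertilizer = 69; 2·y_labor + 1·y_fertilizer = 20.
Solving: y_labor = 5.5, y_fertilizer = 9.
Δz = y_fertilizer·Δb = 9 × (1) = 9, so new z* = 701 + 9 = 710.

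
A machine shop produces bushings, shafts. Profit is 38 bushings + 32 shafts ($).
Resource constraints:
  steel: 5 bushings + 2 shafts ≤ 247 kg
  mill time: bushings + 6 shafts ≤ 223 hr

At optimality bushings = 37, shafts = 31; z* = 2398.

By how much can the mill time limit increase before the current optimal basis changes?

Binding constraints: steel, mill time. The basis is B = [[5,2],[1,6]] with det 28.
Per unit increase in mill time, x* moves by d = (-0.0714, 0.1786).
The basis stays optimal until bushings reaches 0; allowable increase = 518 hr.

518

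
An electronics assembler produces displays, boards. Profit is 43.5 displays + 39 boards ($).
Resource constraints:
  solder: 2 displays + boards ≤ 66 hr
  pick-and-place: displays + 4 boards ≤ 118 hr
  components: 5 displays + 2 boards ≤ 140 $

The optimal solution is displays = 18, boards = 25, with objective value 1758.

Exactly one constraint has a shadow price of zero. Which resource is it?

solder: 61/66 (slack 5)
pick-and-place: 118/118 (binding)
components: 140/140 (binding)
By complementary slackness, a constraint with positive slack has shadow price 0 → solder.

solder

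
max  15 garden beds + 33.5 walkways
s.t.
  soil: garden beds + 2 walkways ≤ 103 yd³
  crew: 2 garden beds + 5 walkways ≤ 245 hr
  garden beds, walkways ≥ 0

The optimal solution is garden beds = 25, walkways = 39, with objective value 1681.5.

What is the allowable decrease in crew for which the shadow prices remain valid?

39

Binding constraints: soil, crew. The basis is B = [[1,2],[2,5]] with det 1.
Per unit decrease in crew, x* moves by d = (2, -1).
The basis stays optimal until walkways reaches 0; allowable decrease = 39 hr.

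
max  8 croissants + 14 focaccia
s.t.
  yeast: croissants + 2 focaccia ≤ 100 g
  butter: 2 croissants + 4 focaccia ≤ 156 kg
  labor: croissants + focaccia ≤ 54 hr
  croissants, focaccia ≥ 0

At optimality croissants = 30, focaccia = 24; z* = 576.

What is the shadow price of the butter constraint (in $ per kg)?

3

Check each constraint at x*: yeast 78/100 (slack 22); butter 156/156 (tight); labor 54/54 (tight).
Since yeast is not tight, its dual is 0.
Dual feasibility on the basic columns requires 2·y_butter + 1·y_labor = 8, 4·y_butter + 1·y_labor = 14.
Solving: y_butter = 3, y_labor = 2.
Shadow price of butter = 3.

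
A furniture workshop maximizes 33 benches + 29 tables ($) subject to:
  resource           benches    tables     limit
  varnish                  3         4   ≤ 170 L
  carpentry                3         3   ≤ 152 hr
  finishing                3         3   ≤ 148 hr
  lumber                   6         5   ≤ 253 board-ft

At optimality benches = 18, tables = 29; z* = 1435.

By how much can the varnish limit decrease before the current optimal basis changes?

Binding constraints: varnish, lumber. The basis is B = [[3,4],[6,5]] with det -9.
Per unit decrease in varnish, x* moves by d = (0.5556, -0.6667).
The basis stays optimal until tables reaches 0; allowable decrease = 43.5 L.

43.5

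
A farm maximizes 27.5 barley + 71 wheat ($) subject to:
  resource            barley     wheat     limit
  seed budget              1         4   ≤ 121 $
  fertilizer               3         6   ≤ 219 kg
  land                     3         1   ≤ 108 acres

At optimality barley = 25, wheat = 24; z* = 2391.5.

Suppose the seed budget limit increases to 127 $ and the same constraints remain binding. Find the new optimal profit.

At the optimum: seed budget uses 121 of 121 (binding); fertilizer uses 219 of 219 (binding); land uses 99 of 108 (slack = 9).
Since land is not tight, its dual is 0.
Dual feasibility on the basic columns requires 1·y_seed budget + 3·y_fertilizer = 27.5, 4·y_seed budget + 6·y_fertilizer = 71.
This yields shadow prices y_seed budget = 8, y_fertilizer = 6.5.
Δz = y_seed budget·Δb = 8 × (6) = 48, so new z* = 2391.5 + 48 = 2439.5.

2439.5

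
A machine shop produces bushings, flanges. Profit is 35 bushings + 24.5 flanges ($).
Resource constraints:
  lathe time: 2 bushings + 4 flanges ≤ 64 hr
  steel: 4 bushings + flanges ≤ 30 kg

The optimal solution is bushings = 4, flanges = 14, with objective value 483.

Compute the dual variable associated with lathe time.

4.5

Both lathe time and steel are binding at x*.
Dual feasibility on the basic columns requires 2·y_lathe time + 4·y_steel = 35, 4·y_lathe time + 1·y_steel = 24.5.
→ y_lathe time = 4.5 and y_steel = 6.5.
Shadow price of lathe time = 4.5.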